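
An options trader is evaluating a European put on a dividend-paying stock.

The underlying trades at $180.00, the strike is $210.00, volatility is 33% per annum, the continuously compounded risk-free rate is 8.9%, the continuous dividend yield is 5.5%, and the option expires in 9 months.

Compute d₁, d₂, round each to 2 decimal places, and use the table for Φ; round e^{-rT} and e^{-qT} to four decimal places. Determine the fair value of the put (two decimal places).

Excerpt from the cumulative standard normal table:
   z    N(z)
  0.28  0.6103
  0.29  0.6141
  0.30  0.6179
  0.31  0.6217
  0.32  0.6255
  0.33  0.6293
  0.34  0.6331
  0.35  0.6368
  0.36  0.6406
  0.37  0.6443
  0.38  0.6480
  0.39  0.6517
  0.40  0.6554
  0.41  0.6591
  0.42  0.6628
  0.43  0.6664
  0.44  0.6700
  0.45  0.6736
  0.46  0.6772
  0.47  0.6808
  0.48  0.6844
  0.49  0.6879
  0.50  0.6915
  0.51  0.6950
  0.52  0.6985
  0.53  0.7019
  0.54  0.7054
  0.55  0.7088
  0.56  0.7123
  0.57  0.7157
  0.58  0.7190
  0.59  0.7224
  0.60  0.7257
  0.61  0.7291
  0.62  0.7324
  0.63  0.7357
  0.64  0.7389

σ√T = 0.33·√0.75 = 0.2858
ln(S/K) + (r − q + σ²/2)T = ln(180/210) + (0.089 − 0.055 + 0.33²/2)·0.75 = -0.1542 + 0.0663 = -0.0878
d₁ = -0.0878 / 0.2858 = -0.3073 ⇒ -0.31
d₂ = d₁ − σ√T = -0.3073 − 0.2858 = -0.5931 ⇒ -0.59
exp(−qT) = exp(−0.055·0.75) = 0.9596;  exp(−rT) = exp(−0.089·0.75) = 0.9354
P = 210·0.9354·N(0.59) − 180·0.9596·N(0.31) = 210·0.9354·0.7224 − 180·0.9596·0.6217 = 141.9039 − 107.3850 = 34.5189

$34.52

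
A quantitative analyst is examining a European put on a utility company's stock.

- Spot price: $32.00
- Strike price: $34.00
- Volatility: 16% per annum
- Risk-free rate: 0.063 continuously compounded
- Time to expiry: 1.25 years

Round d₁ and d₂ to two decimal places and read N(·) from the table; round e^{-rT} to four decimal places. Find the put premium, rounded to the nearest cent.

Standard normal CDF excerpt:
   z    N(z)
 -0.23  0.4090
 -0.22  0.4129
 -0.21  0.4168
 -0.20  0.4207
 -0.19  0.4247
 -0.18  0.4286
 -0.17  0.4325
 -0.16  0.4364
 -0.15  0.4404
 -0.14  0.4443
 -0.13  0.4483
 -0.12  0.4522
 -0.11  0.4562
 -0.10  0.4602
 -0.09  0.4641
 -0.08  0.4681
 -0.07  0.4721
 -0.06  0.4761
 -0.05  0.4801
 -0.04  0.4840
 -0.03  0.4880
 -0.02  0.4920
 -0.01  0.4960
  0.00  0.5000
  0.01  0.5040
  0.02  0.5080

T = 1.25;  σ√T = 0.1789
d₁ = [ln(32/34) + (0.063 + 0.16²/2)·1.25] / 0.1789 = [-0.0606 + 0.0948] / 0.1789 = 0.1908 which rounds to 0.19
d₂ = d₁ − σ√T = 0.1908 − 0.1789 = 0.0119 which rounds to 0.01
exp(−rT) = exp(−0.063·1.25) = 0.9243
N(−d₂) = N(-0.01) = 0.4960;  N(−d₁) = N(-0.19) = 0.4247
P = 34·0.9243·0.4960 − 32·0.4247 = 15.5874 − 13.5904 = 1.9970

$2.00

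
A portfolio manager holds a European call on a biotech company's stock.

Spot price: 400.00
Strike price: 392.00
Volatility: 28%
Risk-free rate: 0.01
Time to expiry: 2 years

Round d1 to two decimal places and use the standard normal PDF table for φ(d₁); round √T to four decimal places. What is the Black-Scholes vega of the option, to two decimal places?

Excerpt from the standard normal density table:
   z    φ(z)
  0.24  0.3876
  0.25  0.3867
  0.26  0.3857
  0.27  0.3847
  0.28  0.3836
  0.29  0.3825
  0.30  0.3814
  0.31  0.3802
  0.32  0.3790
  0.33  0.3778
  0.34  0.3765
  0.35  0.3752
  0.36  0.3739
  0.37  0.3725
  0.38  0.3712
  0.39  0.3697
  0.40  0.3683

215.75

T = 2;  σ√T = 0.3960
d₁ = [ln(400/392) + (0.01 + 0.28²/2)·2] / 0.3960 = [0.0202 + 0.0984] / 0.3960 = 0.2995 ≈ 0.30
√T = √2 = 1.4142
φ(d₁) = φ(0.30) = 0.3814
vega = S·φ(d₁)·√T = 400·0.3814·1.4142 = 215.7504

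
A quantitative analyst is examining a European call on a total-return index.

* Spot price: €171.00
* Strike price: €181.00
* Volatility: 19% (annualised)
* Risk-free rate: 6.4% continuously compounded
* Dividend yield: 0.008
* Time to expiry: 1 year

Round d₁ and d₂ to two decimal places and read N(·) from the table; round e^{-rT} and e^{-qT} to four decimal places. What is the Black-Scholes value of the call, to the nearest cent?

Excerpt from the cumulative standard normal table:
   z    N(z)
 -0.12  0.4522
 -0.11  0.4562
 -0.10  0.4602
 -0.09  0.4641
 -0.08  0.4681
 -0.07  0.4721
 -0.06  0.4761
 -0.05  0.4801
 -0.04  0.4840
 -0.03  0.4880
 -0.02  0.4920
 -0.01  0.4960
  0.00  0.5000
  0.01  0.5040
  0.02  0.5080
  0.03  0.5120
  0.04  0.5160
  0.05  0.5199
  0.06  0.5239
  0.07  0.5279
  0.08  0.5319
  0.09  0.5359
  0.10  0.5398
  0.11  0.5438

T = 1;  σ√T = 0.1900
d₁ = [ln(171/181) + (0.064 − 0.008 + 0.19²/2)·1] / 0.1900 = [-0.0568 + 0.0741] / 0.1900 = 0.0906 which rounds to 0.09
d₂ = d₁ − σ√T = 0.0906 − 0.1900 = -0.0994 which rounds to -0.10
e^(−qT) = e^(−0.008·1) = 0.9920;  e^(−rT) = e^(−0.064·1) = 0.9380
N(d₁) = N(0.09) = 0.5359;  N(d₂) = N(-0.10) = 0.4602
C = 171·0.9920·0.5359 − 181·0.9380·0.4602 = 90.9058 − 78.1318 = 12.7740

€12.77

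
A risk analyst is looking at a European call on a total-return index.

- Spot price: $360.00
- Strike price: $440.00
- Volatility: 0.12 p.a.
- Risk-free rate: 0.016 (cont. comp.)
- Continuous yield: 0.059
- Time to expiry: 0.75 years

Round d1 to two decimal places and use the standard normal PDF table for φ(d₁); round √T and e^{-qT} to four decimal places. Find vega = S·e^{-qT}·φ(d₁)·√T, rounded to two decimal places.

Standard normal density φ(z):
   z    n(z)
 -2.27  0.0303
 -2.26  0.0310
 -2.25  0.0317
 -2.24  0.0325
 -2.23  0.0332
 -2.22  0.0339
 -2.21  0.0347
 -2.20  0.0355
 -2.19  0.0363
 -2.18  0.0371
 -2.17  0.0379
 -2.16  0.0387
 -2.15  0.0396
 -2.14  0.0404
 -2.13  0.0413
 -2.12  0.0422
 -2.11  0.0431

σ√T = 0.12·√0.75 = 0.1039
d₁ = [ln(360/440) + (0.016 − 0.059 + ½·0.12²)·0.75] / (σ√T) = (-0.2007 − 0.0268) / 0.1039 = -2.1893 ⇒ -2.19
√T = √0.75 = 0.8660
φ(d₁) = φ(-2.19) = 0.0363
exp(−qT) = exp(−0.059·0.75) = 0.9567
vega = S·exp(−qT)·φ(d₁)·√T = 360·0.9567·0.0363·0.8660 = 10.8269

10.83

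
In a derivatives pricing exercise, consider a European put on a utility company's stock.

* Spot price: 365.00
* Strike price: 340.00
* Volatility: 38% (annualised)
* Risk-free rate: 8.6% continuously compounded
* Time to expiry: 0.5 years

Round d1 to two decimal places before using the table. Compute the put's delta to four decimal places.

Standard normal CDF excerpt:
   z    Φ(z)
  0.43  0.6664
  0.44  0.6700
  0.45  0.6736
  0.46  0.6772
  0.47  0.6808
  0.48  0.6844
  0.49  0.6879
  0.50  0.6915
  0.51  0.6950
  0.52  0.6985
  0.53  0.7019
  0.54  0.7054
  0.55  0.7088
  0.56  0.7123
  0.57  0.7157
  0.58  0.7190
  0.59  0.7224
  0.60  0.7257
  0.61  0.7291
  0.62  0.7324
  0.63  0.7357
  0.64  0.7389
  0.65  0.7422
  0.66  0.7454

-0.2877

T = 0.5;  σ√T = 0.2687
d₁ = [ln(365/340) + (0.086 + 0.38²/2)·0.5] / 0.2687 = [0.0710 + 0.0791] / 0.2687 = 0.5584 → 0.56
N(d₁) = N(0.56) = 0.7123
Δ_put = N(d₁) − 1 = 0.7123 − 1 = -0.2877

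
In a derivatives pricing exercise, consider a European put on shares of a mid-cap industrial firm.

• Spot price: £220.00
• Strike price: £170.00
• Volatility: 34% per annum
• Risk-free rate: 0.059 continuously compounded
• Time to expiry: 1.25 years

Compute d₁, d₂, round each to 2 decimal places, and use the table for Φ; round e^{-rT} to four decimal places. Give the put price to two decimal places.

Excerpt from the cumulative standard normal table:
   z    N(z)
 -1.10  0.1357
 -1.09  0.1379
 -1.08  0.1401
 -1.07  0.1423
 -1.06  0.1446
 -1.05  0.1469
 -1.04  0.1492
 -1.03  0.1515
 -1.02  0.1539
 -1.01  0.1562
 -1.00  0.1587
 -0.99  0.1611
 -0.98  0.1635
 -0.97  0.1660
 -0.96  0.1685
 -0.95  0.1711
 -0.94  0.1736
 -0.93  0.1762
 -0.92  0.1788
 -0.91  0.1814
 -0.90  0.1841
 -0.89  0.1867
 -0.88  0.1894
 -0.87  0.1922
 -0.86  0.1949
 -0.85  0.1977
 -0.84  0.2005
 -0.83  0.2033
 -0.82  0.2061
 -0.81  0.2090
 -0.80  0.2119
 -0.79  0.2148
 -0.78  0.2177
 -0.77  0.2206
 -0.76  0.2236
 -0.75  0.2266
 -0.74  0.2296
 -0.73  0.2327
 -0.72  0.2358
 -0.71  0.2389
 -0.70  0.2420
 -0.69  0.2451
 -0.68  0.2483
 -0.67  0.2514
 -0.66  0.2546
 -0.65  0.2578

σ√T = 0.34·√1.25 = 0.3801
ln(S/K) + (r + σ²/2)T = ln(220/170) + (0.059 + 0.34²/2)·1.25 = 0.2578 + 0.1460 = 0.4038
d₁ = 0.4038 / 0.3801 = 1.0623 → 1.06
d₂ = d₁ − σ√T = 1.0623 − 0.3801 = 0.6822 → 0.68
exp(−rT) = exp(−0.059·1.25) = 0.9289
N(−d₂) = N(-0.68) = 0.2483;  N(−d₁) = N(-1.06) = 0.1446
P = 170·0.9289·0.2483 − 220·0.1446 = 39.2098 − 31.8120 = 7.3978

£7.40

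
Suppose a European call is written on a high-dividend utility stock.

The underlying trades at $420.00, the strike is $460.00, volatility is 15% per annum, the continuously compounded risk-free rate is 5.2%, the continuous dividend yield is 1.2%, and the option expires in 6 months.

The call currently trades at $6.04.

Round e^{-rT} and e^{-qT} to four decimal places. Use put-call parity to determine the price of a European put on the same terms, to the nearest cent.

exp(−qT) = exp(−0.012·0.5) = 0.9940;  exp(−rT) = exp(−0.052·0.5) = 0.9743
Put-call parity: C − P = S·e^(−qT) − K·e^(−rT) = 420·0.9940 − 460·0.9743 = 417.4800 − 448.1780 = -30.6980
P = C − (C − P) = 6.04 − (-30.6980) = 36.7380

$36.74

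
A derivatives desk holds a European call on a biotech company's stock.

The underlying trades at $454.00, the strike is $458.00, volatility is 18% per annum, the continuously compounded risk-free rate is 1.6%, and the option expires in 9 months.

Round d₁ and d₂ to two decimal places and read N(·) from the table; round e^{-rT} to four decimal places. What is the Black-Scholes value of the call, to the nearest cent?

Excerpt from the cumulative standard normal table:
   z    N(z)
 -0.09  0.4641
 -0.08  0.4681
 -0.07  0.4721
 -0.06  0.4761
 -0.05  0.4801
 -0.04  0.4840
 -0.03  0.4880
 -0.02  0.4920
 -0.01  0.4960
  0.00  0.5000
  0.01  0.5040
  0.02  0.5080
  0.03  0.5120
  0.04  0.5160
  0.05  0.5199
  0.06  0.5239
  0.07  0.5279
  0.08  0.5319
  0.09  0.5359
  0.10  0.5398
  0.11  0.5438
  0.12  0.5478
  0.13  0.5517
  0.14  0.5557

σ√T = 0.18 × 0.8660 = 0.1559
ln(S/K) + (r + σ²/2)T = ln(454/458) + (0.016 + 0.18²/2)·0.75 = -0.0088 + 0.0241 = 0.0154
d₁ = 0.0154 / 0.1559 = 0.0987 → 0.10
d₂ = d₁ − σ√T = 0.0987 − 0.1559 = -0.0572 → -0.06
exp(−rT) = exp(−0.016·0.75) = 0.9881
N(d₁) = N(0.10) = 0.5398;  N(d₂) = N(-0.06) = 0.4761
C = 454·0.5398 − 458·0.9881·0.4761 = 245.0692 − 215.4590 = 29.6102

$29.61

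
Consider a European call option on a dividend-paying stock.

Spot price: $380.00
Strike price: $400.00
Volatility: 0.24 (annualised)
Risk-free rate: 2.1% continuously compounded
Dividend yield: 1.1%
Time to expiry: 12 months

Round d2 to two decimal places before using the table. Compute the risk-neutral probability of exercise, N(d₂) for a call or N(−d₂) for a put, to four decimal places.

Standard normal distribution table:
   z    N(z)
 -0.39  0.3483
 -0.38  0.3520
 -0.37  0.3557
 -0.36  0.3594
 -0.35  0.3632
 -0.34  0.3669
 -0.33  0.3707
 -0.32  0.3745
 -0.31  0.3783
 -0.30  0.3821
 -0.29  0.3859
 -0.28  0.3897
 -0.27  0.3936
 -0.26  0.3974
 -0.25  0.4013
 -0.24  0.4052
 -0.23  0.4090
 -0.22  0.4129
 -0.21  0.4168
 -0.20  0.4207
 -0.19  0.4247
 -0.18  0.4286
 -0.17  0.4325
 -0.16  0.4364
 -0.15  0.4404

σ√T = 0.24·√1 = 0.2400
ln(S/K) + (r − q + σ²/2)T = ln(380/400) + (0.021 − 0.011 + 0.24²/2)·1 = -0.0513 + 0.0388 = -0.0125
d₁ = -0.0125 / 0.2400 = -0.0521 → -0.05
d₂ = d₁ − σ√T = -0.0521 − 0.2400 = -0.2921 → -0.29
Risk-neutral Pr[S_T > K] = N(d₂) = N(-0.29) = 0.3859

0.3859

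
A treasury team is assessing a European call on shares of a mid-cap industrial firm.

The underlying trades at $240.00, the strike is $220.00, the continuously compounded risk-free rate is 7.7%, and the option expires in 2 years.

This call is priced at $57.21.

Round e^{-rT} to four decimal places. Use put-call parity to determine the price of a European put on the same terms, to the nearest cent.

$5.82

e^(−rT) = e^(−0.077·2) = 0.8573
Put-call parity: C − P = S − K·e^(−rT) = 240 − 220·0.8573 = 240 − 188.6060 = 51.3940
P = C − (C − P) = 57.21 − (51.3940) = 5.8160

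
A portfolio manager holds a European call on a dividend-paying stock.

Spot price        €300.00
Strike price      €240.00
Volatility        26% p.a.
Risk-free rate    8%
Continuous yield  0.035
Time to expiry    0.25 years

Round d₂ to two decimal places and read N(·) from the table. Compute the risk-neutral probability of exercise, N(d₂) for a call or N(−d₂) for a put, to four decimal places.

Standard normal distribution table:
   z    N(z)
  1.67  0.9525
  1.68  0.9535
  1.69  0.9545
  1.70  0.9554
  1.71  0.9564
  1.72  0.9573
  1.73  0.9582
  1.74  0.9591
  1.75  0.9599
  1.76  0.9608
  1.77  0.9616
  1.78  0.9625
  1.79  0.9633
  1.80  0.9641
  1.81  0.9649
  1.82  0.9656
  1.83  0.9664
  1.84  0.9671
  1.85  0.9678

σ√T = 0.26·√0.25 = 0.1300
d₁ = [ln(300/240) + (0.08 − 0.035 + ½·0.26²)·0.25] / (σ√T) = (0.2231 + 0.0197) / 0.1300 = 1.8680 which rounds to 1.87
d₂ = 1.8680 − 0.1300 = 1.7380 which rounds to 1.74
Pr(exercise) under Q = N(d₂) = 0.9591

0.9591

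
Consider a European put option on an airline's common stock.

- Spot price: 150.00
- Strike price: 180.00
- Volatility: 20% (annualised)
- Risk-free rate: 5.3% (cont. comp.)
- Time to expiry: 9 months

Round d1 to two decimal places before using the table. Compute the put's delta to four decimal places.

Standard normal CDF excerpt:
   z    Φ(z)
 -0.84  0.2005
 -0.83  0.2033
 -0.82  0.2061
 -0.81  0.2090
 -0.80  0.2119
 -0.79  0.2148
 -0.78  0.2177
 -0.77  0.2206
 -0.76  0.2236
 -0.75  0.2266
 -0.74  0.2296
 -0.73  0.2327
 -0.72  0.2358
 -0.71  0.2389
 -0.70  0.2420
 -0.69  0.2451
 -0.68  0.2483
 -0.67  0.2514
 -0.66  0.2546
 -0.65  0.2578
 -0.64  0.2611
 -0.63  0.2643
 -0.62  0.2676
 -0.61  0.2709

-0.7704

σ√T = 0.2 × 0.8660 = 0.1732
ln(S/K) + (r + σ²/2)T = ln(150/180) + (0.053 + 0.2²/2)·0.75 = -0.1823 + 0.0548 = -0.1276
d₁ = -0.1276 / 0.1732 = -0.7365 ⇒ -0.74
N(d₁) = N(-0.74) = 0.2296
Δ_put = N(d₁) − 1 = 0.2296 − 1 = -0.7704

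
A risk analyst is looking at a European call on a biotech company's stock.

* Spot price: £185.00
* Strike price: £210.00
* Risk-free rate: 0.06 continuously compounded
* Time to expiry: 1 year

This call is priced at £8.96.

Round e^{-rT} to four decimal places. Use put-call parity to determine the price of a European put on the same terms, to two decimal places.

£21.74

e^(−rT) = e^(−0.06·1) = 0.9418
Put-call parity: C − P = S − K·e^(−rT) = 185 − 210·0.9418 = 185 − 197.7780 = -12.7780
P = C − (C − P) = 8.96 − (-12.7780) = 21.7380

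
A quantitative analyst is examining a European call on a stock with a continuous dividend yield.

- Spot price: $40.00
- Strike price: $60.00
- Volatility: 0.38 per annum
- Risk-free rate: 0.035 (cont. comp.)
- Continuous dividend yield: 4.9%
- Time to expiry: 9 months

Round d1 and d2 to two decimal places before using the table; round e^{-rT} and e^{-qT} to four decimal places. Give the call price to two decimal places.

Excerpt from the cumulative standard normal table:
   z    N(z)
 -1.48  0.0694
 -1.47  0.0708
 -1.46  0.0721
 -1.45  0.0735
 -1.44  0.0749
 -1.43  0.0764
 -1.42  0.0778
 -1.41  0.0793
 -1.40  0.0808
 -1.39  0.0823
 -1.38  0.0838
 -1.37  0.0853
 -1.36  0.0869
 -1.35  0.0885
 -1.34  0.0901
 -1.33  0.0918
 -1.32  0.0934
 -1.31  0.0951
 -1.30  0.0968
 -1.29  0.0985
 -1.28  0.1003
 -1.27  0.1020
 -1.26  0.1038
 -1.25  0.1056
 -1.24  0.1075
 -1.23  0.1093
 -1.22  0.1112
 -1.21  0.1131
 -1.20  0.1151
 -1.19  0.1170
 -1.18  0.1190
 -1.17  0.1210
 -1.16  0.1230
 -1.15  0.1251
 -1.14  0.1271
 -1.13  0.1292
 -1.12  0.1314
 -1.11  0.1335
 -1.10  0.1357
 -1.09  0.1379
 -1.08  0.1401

σ√T = 0.38 × 0.8660 = 0.3291
d₁ = [ln(40/60) + (0.035 − 0.049 + 0.38²/2)·0.75] / 0.3291 = [-0.4055 + 0.0437] / 0.3291 = -1.0994 ≈ -1.10
d₂ = d₁ − σ√T = -1.0994 − 0.3291 = -1.4285 ≈ -1.43
e^(−qT) = e^(−0.049·0.75) = 0.9639;  e^(−rT) = e^(−0.035·0.75) = 0.9741
N(d₁) = N(-1.10) = 0.1357;  N(d₂) = N(-1.43) = 0.0764
C = 40·0.9639·0.1357 − 60·0.9741·0.0764 = 5.2320 − 4.4653 = 0.7668

$0.77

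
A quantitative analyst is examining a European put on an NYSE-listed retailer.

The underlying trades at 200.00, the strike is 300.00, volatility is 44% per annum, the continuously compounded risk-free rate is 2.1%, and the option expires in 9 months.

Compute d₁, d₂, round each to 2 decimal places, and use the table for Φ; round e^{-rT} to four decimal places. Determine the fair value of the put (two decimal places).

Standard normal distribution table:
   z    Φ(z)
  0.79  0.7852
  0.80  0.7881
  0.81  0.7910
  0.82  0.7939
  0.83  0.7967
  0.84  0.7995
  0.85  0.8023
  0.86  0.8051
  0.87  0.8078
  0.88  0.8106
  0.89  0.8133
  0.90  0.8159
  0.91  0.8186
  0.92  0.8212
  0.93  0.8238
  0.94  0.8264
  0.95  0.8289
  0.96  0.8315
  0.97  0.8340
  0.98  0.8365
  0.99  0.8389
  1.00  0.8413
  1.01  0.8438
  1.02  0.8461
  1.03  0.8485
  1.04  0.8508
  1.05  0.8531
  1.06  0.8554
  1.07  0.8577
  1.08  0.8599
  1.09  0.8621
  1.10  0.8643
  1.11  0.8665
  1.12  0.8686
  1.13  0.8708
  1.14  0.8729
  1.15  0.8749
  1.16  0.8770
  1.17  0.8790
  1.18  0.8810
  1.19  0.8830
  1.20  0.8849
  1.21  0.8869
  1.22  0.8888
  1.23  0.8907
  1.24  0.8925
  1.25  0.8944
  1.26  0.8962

102.58

T = 0.75;  σ√T = 0.3811
d₁ = [ln(200/300) + (0.021 + ½·0.44²)·0.75] / (σ√T) = (-0.4055 + 0.0883) / 0.3811 = -0.8322 which rounds to -0.83
d₂ = -0.8322 − 0.3811 = -1.2133 which rounds to -1.21
exp(−rT) = exp(−0.021·0.75) = 0.9844
N(−d₂) = N(1.21) = 0.8869;  N(−d₁) = N(0.83) = 0.7967
P = 300·0.9844·0.8869 − 200·0.7967 = 261.9193 − 159.3400 = 102.5793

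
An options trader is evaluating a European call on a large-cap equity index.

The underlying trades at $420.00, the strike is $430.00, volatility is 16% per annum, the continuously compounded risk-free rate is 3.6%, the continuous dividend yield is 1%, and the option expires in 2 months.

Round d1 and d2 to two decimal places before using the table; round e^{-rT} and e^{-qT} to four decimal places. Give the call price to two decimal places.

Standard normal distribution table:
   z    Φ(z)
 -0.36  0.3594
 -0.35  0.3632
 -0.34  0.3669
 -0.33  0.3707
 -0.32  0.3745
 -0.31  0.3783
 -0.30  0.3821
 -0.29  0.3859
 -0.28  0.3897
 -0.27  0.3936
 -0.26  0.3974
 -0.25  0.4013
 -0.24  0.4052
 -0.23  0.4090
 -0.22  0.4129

σ√T = 0.16 × 0.4082 = 0.0653
d₁ = [ln(420/430) + (0.036 − 0.01 + 0.16²/2)·0.1667] / 0.0653 = [-0.0235 + 0.0065] / 0.0653 = -0.2612 which rounds to -0.26
d₂ = d₁ − σ√T = -0.2612 − 0.0653 = -0.3266 which rounds to -0.33
exp(−qT) = exp(−0.01·0.1667) = 0.9983;  exp(−rT) = exp(−0.036·0.1667) = 0.9940
C = 420·0.9983·N(-0.26) − 430·0.9940·N(-0.33) = 420·0.9983·0.3974 − 430·0.9940·0.3707 = 166.6243 − 158.4446 = 8.1797

$8.18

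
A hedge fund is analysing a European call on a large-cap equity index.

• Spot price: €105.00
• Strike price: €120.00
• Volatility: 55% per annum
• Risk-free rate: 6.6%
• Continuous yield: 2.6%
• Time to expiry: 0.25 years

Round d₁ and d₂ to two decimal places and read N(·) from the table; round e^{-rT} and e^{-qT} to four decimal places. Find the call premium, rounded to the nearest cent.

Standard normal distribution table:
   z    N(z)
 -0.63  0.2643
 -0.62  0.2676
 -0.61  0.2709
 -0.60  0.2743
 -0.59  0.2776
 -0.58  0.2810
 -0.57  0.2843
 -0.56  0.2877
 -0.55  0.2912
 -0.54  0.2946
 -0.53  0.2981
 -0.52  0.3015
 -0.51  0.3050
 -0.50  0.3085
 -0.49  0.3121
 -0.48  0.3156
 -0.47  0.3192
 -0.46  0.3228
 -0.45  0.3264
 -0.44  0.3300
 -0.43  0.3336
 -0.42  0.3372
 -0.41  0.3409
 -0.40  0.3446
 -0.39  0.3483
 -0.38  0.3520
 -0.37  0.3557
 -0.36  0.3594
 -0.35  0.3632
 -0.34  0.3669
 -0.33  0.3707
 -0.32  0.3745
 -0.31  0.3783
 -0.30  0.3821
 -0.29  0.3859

σ√T = 0.55·√0.25 = 0.2750
ln(S/K) + (r − q + σ²/2)T = ln(105/120) + (0.066 − 0.026 + 0.55²/2)·0.25 = -0.1335 + 0.0478 = -0.0857
d₁ = -0.0857 / 0.2750 = -0.3117 which rounds to -0.31
d₂ = d₁ − σ√T = -0.3117 − 0.2750 = -0.5867 which rounds to -0.59
e^(−qT) = e^(−0.026·0.25) = 0.9935;  e^(−rT) = e^(−0.066·0.25) = 0.9836
N(d₁) = N(-0.31) = 0.3783;  N(d₂) = N(-0.59) = 0.2776
C = 105·0.9935·0.3783 − 120·0.9836·0.2776 = 39.4633 − 32.7657 = 6.6976

€6.70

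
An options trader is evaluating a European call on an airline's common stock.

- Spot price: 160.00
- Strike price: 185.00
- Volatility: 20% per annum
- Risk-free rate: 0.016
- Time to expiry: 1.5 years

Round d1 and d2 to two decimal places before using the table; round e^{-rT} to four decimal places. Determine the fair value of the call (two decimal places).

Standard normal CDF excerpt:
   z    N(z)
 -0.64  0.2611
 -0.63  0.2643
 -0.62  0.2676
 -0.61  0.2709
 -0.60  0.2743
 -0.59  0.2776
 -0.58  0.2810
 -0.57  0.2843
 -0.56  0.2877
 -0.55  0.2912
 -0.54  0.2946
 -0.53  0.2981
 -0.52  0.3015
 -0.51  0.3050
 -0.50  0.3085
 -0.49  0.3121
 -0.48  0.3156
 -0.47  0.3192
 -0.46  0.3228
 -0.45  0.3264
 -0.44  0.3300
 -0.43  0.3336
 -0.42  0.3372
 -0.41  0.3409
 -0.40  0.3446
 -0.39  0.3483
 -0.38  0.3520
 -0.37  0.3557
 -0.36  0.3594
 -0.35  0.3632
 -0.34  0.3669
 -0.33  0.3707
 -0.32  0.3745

8.58

σ√T = 0.2 × 1.2247 = 0.2449
d₁ = [ln(160/185) + (0.016 + ½·0.2²)·1.5] / (σ√T) = (-0.1452 + 0.0540) / 0.2449 = -0.3722 ⇒ -0.37
d₂ = -0.3722 − 0.2449 = -0.6172 ⇒ -0.62
exp(−rT) = exp(−0.016·1.5) = 0.9763
N(d₁) = N(-0.37) = 0.3557;  N(d₂) = N(-0.62) = 0.2676
C = 160·0.3557 − 185·0.9763·0.2676 = 56.9120 − 48.3327 = 8.5793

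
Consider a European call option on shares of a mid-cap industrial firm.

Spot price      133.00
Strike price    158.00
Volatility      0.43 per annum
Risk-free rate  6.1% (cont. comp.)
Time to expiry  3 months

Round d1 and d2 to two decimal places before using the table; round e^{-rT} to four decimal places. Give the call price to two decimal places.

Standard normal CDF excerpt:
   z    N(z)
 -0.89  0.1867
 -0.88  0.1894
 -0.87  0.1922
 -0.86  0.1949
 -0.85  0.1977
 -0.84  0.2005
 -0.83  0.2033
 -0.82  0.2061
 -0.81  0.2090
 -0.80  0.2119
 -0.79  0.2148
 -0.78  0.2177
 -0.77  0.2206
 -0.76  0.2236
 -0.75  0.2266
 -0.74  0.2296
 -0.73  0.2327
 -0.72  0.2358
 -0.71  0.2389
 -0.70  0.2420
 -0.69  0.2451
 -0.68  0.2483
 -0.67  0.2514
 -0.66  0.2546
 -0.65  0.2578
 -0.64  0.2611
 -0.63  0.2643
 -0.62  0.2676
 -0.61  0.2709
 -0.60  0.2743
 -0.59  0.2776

4.39

σ√T = 0.43 × 0.5000 = 0.2150
d₁ = [ln(133/158) + (0.061 + 0.43²/2)·0.25] / 0.2150 = [-0.1722 + 0.0384] / 0.2150 = -0.6227 which rounds to -0.62
d₂ = d₁ − σ√T = -0.6227 − 0.2150 = -0.8377 which rounds to -0.84
exp(−rT) = exp(−0.061·0.25) = 0.9849
N(d₁) = N(-0.62) = 0.2676;  N(d₂) = N(-0.84) = 0.2005
C = 133·0.2676 − 158·0.9849·0.2005 = 35.5908 − 31.2006 = 4.3902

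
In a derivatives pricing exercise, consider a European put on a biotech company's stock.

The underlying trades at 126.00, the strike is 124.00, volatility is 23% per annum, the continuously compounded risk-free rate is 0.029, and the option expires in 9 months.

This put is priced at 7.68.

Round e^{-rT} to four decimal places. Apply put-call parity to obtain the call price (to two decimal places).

e^(−rT) = e^(−0.029·0.75) = 0.9785
Put-call parity: C − P = S − K·e^(−rT) = 126 − 124·0.9785 = 126 − 121.3340 = 4.6660
C = P + (C − P) = 7.68 + (4.6660) = 12.3460

12.35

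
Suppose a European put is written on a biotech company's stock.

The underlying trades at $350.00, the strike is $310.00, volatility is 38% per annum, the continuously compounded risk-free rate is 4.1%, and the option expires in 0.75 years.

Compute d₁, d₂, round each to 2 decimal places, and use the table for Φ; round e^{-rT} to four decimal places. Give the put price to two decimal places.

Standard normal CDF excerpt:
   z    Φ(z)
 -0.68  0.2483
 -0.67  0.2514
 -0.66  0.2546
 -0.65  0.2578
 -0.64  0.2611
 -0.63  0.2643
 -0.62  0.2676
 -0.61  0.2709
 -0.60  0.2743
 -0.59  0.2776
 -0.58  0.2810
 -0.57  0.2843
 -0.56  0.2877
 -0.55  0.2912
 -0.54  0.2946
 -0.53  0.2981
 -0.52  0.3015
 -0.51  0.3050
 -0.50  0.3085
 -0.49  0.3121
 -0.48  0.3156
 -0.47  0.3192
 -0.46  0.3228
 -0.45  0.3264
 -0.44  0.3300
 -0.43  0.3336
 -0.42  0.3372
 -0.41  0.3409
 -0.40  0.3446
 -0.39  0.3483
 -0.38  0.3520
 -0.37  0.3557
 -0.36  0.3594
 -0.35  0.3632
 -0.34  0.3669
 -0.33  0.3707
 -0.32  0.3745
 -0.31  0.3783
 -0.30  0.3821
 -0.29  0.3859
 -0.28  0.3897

$22.36

σ√T = 0.38 × 0.8660 = 0.3291
d₁ = [ln(350/310) + (0.041 + 0.38²/2)·0.75] / 0.3291 = [0.1214 + 0.0849] / 0.3291 = 0.6268 which rounds to 0.63
d₂ = d₁ − σ√T = 0.6268 − 0.3291 = 0.2977 which rounds to 0.30
exp(−rT) = exp(−0.041·0.75) = 0.9697
P = 310·0.9697·N(-0.30) − 350·N(-0.63) = 310·0.9697·0.3821 − 350·0.2643 = 114.8619 − 92.5050 = 22.3569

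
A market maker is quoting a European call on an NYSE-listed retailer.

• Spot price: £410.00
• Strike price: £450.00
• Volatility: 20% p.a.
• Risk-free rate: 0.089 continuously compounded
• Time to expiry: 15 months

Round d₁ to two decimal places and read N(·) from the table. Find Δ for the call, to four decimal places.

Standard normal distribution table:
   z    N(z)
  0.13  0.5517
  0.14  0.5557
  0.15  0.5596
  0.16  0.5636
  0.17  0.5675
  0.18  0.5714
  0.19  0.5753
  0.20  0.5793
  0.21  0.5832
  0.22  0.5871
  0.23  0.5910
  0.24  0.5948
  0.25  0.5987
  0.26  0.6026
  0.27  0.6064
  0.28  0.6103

0.5753

σ√T = 0.2·√1.25 = 0.2236
d₁ = [ln(410/450) + (0.089 + ½·0.2²)·1.25] / (σ√T) = (-0.0931 + 0.1363) / 0.2236 = 0.1930 ⇒ 0.19
N(d₁) = N(0.19) = 0.5753
Δ_call = N(d₁) = 0.5753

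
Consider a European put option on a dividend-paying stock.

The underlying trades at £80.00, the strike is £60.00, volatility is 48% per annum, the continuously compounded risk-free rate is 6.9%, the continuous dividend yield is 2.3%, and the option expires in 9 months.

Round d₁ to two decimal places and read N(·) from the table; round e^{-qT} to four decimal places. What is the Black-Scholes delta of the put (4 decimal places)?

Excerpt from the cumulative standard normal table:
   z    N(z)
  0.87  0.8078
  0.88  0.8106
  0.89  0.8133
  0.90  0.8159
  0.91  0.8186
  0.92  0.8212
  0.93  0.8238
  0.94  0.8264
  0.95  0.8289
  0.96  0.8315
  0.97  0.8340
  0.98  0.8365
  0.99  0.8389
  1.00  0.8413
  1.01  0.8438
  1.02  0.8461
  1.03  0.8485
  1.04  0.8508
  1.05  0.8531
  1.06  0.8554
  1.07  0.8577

-0.1607

T = 0.75;  σ√T = 0.4157
d₁ = [ln(80/60) + (0.069 − 0.023 + 0.48²/2)·0.75] / 0.4157 = [0.2877 + 0.1209] / 0.4157 = 0.9829 ≈ 0.98
N(d₁) = N(0.98) = 0.8365
Δ_put = e^(−qT)·(N(d₁) − 1) = 0.9829·(0.8365 − 1) = -0.1607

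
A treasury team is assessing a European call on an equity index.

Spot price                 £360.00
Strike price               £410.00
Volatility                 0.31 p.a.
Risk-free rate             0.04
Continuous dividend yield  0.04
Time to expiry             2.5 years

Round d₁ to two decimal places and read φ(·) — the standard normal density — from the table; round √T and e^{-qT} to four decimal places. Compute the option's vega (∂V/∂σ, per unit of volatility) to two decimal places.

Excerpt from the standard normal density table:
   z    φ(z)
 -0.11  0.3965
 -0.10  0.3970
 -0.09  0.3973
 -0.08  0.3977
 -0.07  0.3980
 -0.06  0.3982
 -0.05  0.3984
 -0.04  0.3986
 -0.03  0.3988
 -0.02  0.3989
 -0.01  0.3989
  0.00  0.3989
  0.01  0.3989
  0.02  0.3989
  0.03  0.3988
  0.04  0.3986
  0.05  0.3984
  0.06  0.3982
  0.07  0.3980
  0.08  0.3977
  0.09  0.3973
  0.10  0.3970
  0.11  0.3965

205.44

T = 2.5;  σ√T = 0.4902
d₁ = [ln(360/410) + (0.04 − 0.04 + 0.31²/2)·2.5] / 0.4902 = [-0.1301 + 0.1201] / 0.4902 = -0.0203 → -0.02
√T = √2.5 = 1.5811
φ(d₁) = φ(-0.02) = 0.3989
exp(−qT) = exp(−0.04·2.5) = 0.9048
vega = S·exp(−qT)·φ(d₁)·√T = 360·0.9048·0.3989·1.5811 = 205.4369
(Vega is the same for a European call and put with the same parameters.)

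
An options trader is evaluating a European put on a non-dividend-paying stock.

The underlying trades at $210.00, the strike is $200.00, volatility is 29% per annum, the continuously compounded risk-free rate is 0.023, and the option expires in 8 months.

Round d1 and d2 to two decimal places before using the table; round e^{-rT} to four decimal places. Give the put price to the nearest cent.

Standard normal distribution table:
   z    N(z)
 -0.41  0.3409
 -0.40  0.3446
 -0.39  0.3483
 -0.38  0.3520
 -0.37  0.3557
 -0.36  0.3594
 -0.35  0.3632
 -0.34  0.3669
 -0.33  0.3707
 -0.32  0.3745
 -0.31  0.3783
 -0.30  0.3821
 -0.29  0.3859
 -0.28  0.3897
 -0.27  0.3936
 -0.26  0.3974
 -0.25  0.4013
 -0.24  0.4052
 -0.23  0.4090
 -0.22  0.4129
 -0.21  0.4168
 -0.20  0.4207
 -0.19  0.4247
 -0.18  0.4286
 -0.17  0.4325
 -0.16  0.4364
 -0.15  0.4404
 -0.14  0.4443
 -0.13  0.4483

$13.60

σ√T = 0.29·√0.6667 = 0.2368
d₁ = [ln(210/200) + (0.023 + 0.29²/2)·0.6667] / 0.2368 = [0.0488 + 0.0434] / 0.2368 = 0.3892 ⇒ 0.39
d₂ = d₁ − σ√T = 0.3892 − 0.2368 = 0.1524 ⇒ 0.15
e^(−rT) = e^(−0.023·0.6667) = 0.9848
P = 200·0.9848·N(-0.15) − 210·N(-0.39) = 200·0.9848·0.4404 − 210·0.3483 = 86.7412 − 73.1430 = 13.5982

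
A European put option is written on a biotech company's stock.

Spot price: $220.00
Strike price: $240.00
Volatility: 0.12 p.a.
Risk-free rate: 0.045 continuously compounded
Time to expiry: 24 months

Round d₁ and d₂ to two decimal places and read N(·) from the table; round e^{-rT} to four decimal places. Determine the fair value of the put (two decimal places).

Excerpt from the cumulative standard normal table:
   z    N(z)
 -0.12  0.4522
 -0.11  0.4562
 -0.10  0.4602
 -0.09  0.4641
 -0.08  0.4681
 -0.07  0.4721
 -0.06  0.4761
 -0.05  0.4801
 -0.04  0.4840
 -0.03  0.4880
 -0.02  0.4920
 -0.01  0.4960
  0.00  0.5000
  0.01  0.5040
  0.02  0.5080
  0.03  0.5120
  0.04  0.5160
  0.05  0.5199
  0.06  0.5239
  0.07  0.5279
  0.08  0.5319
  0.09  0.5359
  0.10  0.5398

T = 2;  σ√T = 0.1697
ln(S/K) + (r + σ²/2)T = ln(220/240) + (0.045 + 0.12²/2)·2 = -0.0870 + 0.1044 = 0.0174
d₁ = 0.0174 / 0.1697 = 0.1025 ≈ 0.10
d₂ = d₁ − σ√T = 0.1025 − 0.1697 = -0.0672 ≈ -0.07
exp(−rT) = exp(−0.045·2) = 0.9139
N(−d₂) = N(0.07) = 0.5279;  N(−d₁) = N(-0.10) = 0.4602
P = 240·0.9139·0.5279 − 220·0.4602 = 115.7875 − 101.2440 = 14.5435

$14.54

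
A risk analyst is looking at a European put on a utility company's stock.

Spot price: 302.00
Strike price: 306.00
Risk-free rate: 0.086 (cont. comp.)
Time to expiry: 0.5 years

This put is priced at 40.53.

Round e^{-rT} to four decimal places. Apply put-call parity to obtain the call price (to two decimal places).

e^(−rT) = e^(−0.086·0.5) = 0.9579
Put-call parity: C − P = S − K·e^(−rT) = 302 − 306·0.9579 = 302 − 293.1174 = 8.8826
C = P + (C − P) = 40.53 + (8.8826) = 49.4126

49.41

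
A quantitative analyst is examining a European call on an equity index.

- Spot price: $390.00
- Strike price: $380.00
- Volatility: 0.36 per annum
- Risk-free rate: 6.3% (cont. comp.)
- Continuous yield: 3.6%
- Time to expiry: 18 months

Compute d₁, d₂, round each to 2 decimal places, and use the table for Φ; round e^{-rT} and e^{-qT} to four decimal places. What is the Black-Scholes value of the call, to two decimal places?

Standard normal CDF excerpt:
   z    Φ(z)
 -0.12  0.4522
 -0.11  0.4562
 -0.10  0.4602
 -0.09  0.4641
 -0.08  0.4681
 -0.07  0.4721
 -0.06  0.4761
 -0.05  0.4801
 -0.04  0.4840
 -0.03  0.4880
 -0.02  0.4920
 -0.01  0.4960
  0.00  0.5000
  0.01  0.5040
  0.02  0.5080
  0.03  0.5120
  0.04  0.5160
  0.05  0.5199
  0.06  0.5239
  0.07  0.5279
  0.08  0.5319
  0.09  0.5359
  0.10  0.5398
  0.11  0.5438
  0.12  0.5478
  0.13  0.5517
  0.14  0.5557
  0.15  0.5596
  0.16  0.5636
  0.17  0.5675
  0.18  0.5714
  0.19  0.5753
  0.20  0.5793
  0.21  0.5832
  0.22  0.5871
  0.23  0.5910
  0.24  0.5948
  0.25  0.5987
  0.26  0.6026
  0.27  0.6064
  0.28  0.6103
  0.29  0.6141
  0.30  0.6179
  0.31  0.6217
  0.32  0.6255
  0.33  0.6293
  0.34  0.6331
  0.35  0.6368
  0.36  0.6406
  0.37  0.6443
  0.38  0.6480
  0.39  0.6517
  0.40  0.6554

$74.84

T = 1.5;  σ√T = 0.4409
d₁ = [ln(390/380) + (0.063 − 0.036 + ½·0.36²)·1.5] / (σ√T) = (0.0260 + 0.1377) / 0.4409 = 0.3712 ≈ 0.37
d₂ = 0.3712 − 0.4409 = -0.0697 ≈ -0.07
exp(−qT) = exp(−0.036·1.5) = 0.9474;  exp(−rT) = exp(−0.063·1.5) = 0.9098
N(d₁) = N(0.37) = 0.6443;  N(d₂) = N(-0.07) = 0.4721
C = 390·0.9474·0.6443 − 380·0.9098·0.4721 = 238.0598 − 163.2163 = 74.8435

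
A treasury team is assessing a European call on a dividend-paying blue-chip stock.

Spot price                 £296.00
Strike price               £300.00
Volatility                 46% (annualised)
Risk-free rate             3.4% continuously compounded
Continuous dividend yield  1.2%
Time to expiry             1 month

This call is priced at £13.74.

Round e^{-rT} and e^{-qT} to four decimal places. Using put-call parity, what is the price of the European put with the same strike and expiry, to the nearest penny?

e^(−qT) = e^(−0.012·0.08333) = 0.9990;  e^(−rT) = e^(−0.034·0.08333) = 0.9972
Put-call parity: C − P = S·e^(−qT) − K·e^(−rT) = 296·0.9990 − 300·0.9972 = 295.7040 − 299.1600 = -3.4560
P = C − (C − P) = 13.74 − (-3.4560) = 17.1960

£17.20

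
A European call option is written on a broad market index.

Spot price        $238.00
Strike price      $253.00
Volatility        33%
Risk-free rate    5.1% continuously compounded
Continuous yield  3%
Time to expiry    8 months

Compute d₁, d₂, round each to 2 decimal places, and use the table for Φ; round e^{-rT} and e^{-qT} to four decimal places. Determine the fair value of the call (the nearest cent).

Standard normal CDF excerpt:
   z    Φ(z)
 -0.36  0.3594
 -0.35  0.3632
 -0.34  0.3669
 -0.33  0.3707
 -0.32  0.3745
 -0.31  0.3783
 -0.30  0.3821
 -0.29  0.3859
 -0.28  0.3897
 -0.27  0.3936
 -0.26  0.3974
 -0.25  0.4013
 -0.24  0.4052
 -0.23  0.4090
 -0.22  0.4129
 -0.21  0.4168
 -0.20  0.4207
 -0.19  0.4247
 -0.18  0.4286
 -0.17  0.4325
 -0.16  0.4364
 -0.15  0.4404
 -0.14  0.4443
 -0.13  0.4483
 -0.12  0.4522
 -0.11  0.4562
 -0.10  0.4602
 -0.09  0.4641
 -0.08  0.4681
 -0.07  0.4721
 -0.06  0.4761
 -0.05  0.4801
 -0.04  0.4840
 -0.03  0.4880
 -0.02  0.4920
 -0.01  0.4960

σ√T = 0.33 × 0.8165 = 0.2694
d₁ = [ln(238/253) + (0.051 − 0.03 + 0.33²/2)·0.6667] / 0.2694 = [-0.0611 + 0.0503] / 0.2694 = -0.0402 → -0.04
d₂ = d₁ − σ√T = -0.0402 − 0.2694 = -0.3096 → -0.31
exp(−qT) = exp(−0.03·0.6667) = 0.9802;  exp(−rT) = exp(−0.051·0.6667) = 0.9666
N(d₁) = N(-0.04) = 0.4840;  N(d₂) = N(-0.31) = 0.3783
C = 238·0.9802·0.4840 − 253·0.9666·0.3783 = 112.9112 − 92.5132 = 20.3980

$20.40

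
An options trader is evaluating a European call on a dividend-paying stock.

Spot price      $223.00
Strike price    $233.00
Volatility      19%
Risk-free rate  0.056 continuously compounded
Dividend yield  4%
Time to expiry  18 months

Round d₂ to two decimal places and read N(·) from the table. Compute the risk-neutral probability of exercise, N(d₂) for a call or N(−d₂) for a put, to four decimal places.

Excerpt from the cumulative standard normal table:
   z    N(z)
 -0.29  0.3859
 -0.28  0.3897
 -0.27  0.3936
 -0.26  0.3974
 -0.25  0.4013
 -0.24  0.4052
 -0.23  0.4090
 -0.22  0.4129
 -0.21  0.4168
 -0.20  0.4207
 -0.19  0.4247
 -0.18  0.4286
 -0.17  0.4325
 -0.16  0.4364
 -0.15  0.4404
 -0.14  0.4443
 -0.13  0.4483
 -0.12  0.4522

0.4207

σ√T = 0.19·√1.5 = 0.2327
d₁ = [ln(223/233) + (0.056 − 0.04 + 0.19²/2)·1.5] / 0.2327 = [-0.0439 + 0.0511] / 0.2327 = 0.0310 which rounds to 0.03
d₂ = d₁ − σ√T = 0.0310 − 0.2327 = -0.2017 which rounds to -0.20
Pr(exercise) under Q = N(d₂) = 0.4207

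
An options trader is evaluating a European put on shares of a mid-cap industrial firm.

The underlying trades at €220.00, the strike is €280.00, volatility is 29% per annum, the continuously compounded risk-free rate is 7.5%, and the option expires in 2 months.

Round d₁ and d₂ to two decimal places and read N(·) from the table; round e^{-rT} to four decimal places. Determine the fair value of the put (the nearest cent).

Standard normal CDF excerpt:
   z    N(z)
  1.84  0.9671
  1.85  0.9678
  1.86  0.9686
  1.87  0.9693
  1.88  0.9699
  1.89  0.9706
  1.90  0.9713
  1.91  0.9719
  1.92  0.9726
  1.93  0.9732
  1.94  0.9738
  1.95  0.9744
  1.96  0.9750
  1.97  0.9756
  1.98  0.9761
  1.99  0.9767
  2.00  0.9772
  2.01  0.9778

σ√T = 0.29·√0.1667 = 0.1184
d₁ = [ln(220/280) + (0.075 + 0.29²/2)·0.1667] / 0.1184 = [-0.2412 + 0.0195] / 0.1184 = -1.8722 ≈ -1.87
d₂ = d₁ − σ√T = -1.8722 − 0.1184 = -1.9906 ≈ -1.99
exp(−rT) = exp(−0.075·0.1667) = 0.9876
P = 280·0.9876·N(1.99) − 220·N(1.87) = 280·0.9876·0.9767 − 220·0.9693 = 270.0849 − 213.2460 = 56.8389

€56.84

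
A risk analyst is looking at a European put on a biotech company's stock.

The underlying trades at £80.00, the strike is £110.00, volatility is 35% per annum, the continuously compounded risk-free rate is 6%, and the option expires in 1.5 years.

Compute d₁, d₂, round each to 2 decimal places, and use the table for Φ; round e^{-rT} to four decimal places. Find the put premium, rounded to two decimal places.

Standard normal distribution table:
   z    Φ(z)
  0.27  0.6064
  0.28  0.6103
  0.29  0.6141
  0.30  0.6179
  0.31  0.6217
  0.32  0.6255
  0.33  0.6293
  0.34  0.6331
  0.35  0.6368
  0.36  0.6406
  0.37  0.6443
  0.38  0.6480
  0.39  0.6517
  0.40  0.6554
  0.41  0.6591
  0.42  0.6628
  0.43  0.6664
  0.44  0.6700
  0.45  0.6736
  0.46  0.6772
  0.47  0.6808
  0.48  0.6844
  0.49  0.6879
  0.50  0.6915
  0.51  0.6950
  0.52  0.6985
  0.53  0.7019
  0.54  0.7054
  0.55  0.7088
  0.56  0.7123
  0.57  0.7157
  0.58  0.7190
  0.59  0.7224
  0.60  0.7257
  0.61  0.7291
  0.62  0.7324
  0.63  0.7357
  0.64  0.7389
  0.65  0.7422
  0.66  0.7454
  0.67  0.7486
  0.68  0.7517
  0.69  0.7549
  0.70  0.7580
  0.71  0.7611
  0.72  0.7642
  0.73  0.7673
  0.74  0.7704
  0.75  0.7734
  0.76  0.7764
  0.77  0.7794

T = 1.5;  σ√T = 0.4287
ln(S/K) + (r + σ²/2)T = ln(80/110) + (0.06 + 0.35²/2)·1.5 = -0.3185 + 0.1819 = -0.1366
d₁ = -0.1366 / 0.4287 = -0.3186 which rounds to -0.32
d₂ = d₁ − σ√T = -0.3186 − 0.4287 = -0.7473 which rounds to -0.75
e^(−rT) = e^(−0.06·1.5) = 0.9139
N(−d₂) = N(0.75) = 0.7734;  N(−d₁) = N(0.32) = 0.6255
P = 110·0.9139·0.7734 − 80·0.6255 = 77.7491 − 50.0400 = 27.7091

£27.71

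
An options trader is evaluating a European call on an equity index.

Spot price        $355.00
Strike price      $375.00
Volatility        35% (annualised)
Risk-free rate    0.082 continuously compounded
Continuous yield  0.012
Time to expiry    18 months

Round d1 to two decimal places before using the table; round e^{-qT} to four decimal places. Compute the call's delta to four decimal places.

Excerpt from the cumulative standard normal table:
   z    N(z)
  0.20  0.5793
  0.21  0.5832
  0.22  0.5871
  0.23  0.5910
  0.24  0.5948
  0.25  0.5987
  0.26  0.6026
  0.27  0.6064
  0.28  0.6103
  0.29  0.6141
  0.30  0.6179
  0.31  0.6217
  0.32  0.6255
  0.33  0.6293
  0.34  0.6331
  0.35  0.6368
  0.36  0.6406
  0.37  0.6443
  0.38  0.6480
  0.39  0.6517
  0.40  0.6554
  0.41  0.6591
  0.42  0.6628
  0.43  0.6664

0.6181

σ√T = 0.35·√1.5 = 0.4287
ln(S/K) + (r − q + σ²/2)T = ln(355/375) + (0.082 − 0.012 + 0.35²/2)·1.5 = -0.0548 + 0.1969 = 0.1421
d₁ = 0.1421 / 0.4287 = 0.3314 → 0.33
N(d₁) = N(0.33) = 0.6293
Δ_call = exp(−qT)·N(d₁) = 0.9822·0.6293 = 0.6181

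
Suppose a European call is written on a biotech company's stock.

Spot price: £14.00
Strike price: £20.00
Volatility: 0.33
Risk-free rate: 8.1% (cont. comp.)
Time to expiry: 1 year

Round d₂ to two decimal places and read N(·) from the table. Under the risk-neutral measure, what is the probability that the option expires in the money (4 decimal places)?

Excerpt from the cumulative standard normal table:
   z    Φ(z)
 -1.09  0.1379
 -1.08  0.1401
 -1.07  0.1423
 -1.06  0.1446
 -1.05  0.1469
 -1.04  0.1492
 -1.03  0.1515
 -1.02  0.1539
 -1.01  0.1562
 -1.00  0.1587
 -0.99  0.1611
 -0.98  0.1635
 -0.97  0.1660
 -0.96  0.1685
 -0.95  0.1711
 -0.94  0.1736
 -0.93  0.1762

0.1587

T = 1;  σ√T = 0.3300
d₁ = [ln(14/20) + (0.081 + ½·0.33²)·1] / (σ√T) = (-0.3567 + 0.1355) / 0.3300 = -0.6704 ⇒ -0.67
d₂ = -0.6704 − 0.3300 = -1.0004 ⇒ -1.00
Pr(exercise) under Q = N(d₂) = 0.1587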